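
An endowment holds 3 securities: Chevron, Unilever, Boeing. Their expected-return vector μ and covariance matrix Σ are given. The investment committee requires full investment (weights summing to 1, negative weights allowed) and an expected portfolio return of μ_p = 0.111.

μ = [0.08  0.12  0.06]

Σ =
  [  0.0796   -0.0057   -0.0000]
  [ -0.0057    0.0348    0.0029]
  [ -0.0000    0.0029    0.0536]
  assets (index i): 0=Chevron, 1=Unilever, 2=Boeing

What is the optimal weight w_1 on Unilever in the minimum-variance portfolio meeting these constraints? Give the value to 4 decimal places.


g=Σ⁻¹μ = [1.2612  3.5777  0.9258]
h=Σ⁻¹𝟙 = [14.6911  29.7212  17.0487]
a=μᵀg=0.585772  b=𝟙ᵀg=5.764752  c=𝟙ᵀh=61.460967  D=ac−b²=2.769718
λ₁=(c·0.111−b)/D = (61.460967·0.111−5.764752)/2.769718 = 0.381777
λ₂=(a−b·0.111)/D = (0.585772−5.764752·0.111)/2.769718 = -0.019538
w* = 0.381777·g + -0.019538·h:
  w_0 = 0.381777·1.2612 + -0.019538·14.6911 = 0.1945  (Chevron)
  w_1 = 0.381777·3.5777 + -0.019538·29.7212 = 0.7852  (Unilever)
  w_2 = 0.381777·0.9258 + -0.019538·17.0487 = 0.0204  (Boeing)
Σw_i=1.0000  μᵀw=0.1110
σ²=wᵀΣw=λ₁·μ_p+λ₂ = 0.381777·0.111 + -0.019538 = 0.022839 ≈ 0.0228

0.7852


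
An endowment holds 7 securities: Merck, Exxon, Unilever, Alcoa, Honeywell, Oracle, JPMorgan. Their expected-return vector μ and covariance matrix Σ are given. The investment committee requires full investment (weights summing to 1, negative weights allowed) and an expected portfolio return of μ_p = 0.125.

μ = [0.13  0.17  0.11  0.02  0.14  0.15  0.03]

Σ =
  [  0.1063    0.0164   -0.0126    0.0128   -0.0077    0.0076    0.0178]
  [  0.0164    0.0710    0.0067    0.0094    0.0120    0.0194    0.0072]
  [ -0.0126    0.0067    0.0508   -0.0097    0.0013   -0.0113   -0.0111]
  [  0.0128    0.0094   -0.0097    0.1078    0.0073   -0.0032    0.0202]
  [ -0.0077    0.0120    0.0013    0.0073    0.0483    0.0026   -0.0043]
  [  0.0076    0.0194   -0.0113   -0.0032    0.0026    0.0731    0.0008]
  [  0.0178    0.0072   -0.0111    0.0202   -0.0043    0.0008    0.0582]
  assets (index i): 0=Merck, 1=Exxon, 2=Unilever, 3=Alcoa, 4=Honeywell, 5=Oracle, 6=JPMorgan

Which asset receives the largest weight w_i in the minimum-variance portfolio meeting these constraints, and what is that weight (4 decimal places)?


x=Σ⁻¹μ = [1.4065  0.6700  2.9737  -0.0467  2.8399  2.0762  0.7671]
y=Σ⁻¹𝟙 = [9.7608  -2.4230  31.2654  6.5130  21.8401  17.4353  19.5730]
a=μᵀx=1.354937  b=𝟙ᵀx=10.686561  c=𝟙ᵀy=103.964692  D=ac−b²=26.663066
λ₁=(c·0.125−b)/D = (103.964692·0.125−10.686561)/26.663066 = 0.086600
λ₂=(a−b·0.125)/D = (1.354937−10.686561·0.125)/26.663066 = 0.000717
w* = 0.086600·x + 0.000717·y:
  w_0 = 0.086600·1.4065 + 0.000717·9.7608 = 0.1288  (Merck)
  w_1 = 0.086600·0.6700 + 0.000717·-2.4230 = 0.0563  (Exxon)
  w_2 = 0.086600·2.9737 + 0.000717·31.2654 = 0.2799  (Unilever)
  w_3 = 0.086600·-0.0467 + 0.000717·6.5130 = 0.0006  (Alcoa)
  w_4 = 0.086600·2.8399 + 0.000717·21.8401 = 0.2616  (Honeywell)
  w_5 = 0.086600·2.0762 + 0.000717·17.4353 = 0.1923  (Oracle)
  w_6 = 0.086600·0.7671 + 0.000717·19.5730 = 0.0805  (JPMorgan)
Σw_i=1.0000  μᵀw=0.1250
σ²=wᵀΣw=λ₁·μ_p+λ₂ = 0.086600·0.125 + 0.000717 = 0.011542 ≈ 0.0115

Unilever (0.2799)


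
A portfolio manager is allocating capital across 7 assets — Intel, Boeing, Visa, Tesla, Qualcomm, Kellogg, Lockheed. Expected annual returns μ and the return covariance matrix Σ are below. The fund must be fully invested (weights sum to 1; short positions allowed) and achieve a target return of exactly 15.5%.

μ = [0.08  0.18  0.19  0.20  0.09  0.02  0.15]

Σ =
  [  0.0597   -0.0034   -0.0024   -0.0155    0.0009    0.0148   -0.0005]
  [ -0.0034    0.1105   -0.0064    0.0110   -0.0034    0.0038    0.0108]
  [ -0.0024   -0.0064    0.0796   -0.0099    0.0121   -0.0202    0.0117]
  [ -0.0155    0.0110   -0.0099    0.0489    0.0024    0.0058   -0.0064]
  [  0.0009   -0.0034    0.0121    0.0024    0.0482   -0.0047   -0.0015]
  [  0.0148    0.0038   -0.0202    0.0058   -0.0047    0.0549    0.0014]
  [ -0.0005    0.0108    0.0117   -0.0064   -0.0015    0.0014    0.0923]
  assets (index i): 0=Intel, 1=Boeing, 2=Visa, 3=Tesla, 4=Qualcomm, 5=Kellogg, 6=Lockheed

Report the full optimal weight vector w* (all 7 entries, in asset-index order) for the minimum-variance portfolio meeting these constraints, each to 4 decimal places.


0.1925  0.0773  0.1845  0.3412  0.0785  0.0274  0.0985

p=Σ⁻¹μ = [2.9457  1.2203  2.8906  5.4864  0.9482  0.0119  1.5275]
q=Σ⁻¹𝟙 = [20.5893  6.9467  17.3932  27.3809  17.0773  16.9015  9.8479]
a=μᵀp=2.416505  b=𝟙ᵀp=15.030599  c=𝟙ᵀq=116.136693  D=ac−b²=54.726000
λ₁=(c·0.155−b)/D = (116.136693·0.155−15.030599)/54.726000 = 0.054281
λ₂=(a−b·0.155)/D = (2.416505−15.030599·0.155)/54.726000 = 0.001585
w* = 0.054281·p + 0.001585·q:
  w_0 = 0.054281·2.9457 + 0.001585·20.5893 = 0.1925  (Intel)
  w_1 = 0.054281·1.2203 + 0.001585·6.9467 = 0.0773  (Boeing)
  w_2 = 0.054281·2.8906 + 0.001585·17.3932 = 0.1845  (Visa)
  w_3 = 0.054281·5.4864 + 0.001585·27.3809 = 0.3412  (Tesla)
  w_4 = 0.054281·0.9482 + 0.001585·17.0773 = 0.0785  (Qualcomm)
  w_5 = 0.054281·0.0119 + 0.001585·16.9015 = 0.0274  (Kellogg)
  w_6 = 0.054281·1.5275 + 0.001585·9.8479 = 0.0985  (Lockheed)
Σw_i=1.0000  μᵀw=0.1550
σ²=wᵀΣw=λ₁·μ_p+λ₂ = 0.054281·0.155 + 0.001585 = 0.009999 ≈ 0.0100


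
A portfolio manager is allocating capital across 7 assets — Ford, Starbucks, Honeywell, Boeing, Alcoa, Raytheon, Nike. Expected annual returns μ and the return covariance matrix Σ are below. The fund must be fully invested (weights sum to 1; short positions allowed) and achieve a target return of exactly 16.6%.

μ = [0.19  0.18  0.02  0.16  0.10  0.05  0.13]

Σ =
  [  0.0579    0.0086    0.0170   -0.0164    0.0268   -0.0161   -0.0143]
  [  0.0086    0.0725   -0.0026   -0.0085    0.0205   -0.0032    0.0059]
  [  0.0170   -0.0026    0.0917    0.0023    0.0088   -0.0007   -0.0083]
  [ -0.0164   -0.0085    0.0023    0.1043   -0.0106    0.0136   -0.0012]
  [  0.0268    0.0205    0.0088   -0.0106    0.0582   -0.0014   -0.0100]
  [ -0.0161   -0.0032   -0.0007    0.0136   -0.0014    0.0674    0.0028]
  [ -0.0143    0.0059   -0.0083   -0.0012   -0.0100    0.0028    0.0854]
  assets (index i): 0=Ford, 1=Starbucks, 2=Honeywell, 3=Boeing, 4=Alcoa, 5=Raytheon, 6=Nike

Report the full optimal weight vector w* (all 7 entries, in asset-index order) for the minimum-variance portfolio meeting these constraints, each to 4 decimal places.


p=Σ⁻¹μ = [4.8293  2.1680  -0.4357  2.2754  -0.3974  1.4402  2.0770]
q=Σ⁻¹𝟙 = [22.4346  10.2105  7.5817  12.4164  7.5414  17.7470  15.9733]
a=μᵀp=1.965428  b=𝟙ᵀp=11.956752  c=𝟙ᵀq=93.904944  D=ac−b²=41.599522
λ₁=(c·0.166−b)/D = (93.904944·0.166−11.956752)/41.599522 = 0.087296
λ₂=(a−b·0.166)/D = (1.965428−11.956752·0.166)/41.599522 = -0.000466
w* = 0.087296·p + -0.000466·q:
  w_0 = 0.087296·4.8293 + -0.000466·22.4346 = 0.4111  (Ford)
  w_1 = 0.087296·2.1680 + -0.000466·10.2105 = 0.1845  (Starbucks)
  w_2 = 0.087296·-0.4357 + -0.000466·7.5817 = -0.0416  (Honeywell)
  w_3 = 0.087296·2.2754 + -0.000466·12.4164 = 0.1928  (Boeing)
  w_4 = 0.087296·-0.3974 + -0.000466·7.5414 = -0.0382  (Alcoa)
  w_5 = 0.087296·1.4402 + -0.000466·17.7470 = 0.1174  (Raytheon)
  w_6 = 0.087296·2.0770 + -0.000466·15.9733 = 0.1739  (Nike)
Σw_i=1.0000  μᵀw=0.1660
σ²=wᵀΣw=λ₁·μ_p+λ₂ = 0.087296·0.166 + -0.000466 = 0.014025 ≈ 0.0140

0.4111  0.1845  -0.0416  0.1928  -0.0382  0.1174  0.1739


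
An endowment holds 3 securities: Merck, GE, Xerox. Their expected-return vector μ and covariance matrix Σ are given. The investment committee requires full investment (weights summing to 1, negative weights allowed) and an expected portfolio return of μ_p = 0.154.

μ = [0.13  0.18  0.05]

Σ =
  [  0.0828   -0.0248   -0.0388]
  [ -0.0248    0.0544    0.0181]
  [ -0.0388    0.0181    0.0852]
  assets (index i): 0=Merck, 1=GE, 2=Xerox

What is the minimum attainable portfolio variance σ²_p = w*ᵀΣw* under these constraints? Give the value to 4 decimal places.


0.0185

p=Σ⁻¹μ = [3.4877  4.4926  1.2207]
q=Σ⁻¹𝟙 = [28.6953  24.9763  19.4989]
a=μᵀp=1.323114  b=𝟙ᵀp=9.201076  c=𝟙ᵀq=73.170535  D=ac−b²=12.153153
λ₁=(c·0.154−b)/D = (73.170535·0.154−9.201076)/12.153153 = 0.170095
λ₂=(a−b·0.154)/D = (1.323114−9.201076·0.154)/12.153153 = -0.007722
w* = 0.170095·p + -0.007722·q:
  w_0 = 0.170095·3.4877 + -0.007722·28.6953 = 0.3716  (Merck)
  w_1 = 0.170095·4.4926 + -0.007722·24.9763 = 0.5713  (GE)
  w_2 = 0.170095·1.2207 + -0.007722·19.4989 = 0.0571  (Xerox)
Σw_i=1.0000  μᵀw=0.1540
σ²=wᵀΣw=λ₁·μ_p+λ₂ = 0.170095·0.154 + -0.007722 = 0.018472 ≈ 0.0185


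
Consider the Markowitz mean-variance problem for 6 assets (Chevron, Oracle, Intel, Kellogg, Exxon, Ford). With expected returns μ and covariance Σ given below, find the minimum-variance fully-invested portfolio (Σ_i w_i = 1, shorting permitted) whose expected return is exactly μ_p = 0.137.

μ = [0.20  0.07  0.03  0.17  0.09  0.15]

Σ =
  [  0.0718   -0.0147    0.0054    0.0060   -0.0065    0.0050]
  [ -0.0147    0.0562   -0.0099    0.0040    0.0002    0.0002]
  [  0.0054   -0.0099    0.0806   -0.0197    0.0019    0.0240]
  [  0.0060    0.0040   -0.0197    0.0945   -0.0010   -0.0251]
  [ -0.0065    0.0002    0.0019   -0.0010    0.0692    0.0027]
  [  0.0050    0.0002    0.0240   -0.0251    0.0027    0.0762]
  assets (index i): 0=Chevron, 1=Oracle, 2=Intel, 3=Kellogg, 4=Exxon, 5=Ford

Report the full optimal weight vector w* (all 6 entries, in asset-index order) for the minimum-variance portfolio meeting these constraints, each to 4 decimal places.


u=Σ⁻¹μ = [2.9388  1.8779  0.2038  2.2251  1.5046  2.3862]
v=Σ⁻¹𝟙 = [17.0398  23.5471  13.8530  14.7096  15.3520  11.8816]
a=μᵀu=1.596927  b=𝟙ᵀu=11.136402  c=𝟙ᵀv=96.383096  D=ac−b²=29.897285
λ₁=(c·0.137−b)/D = (96.383096·0.137−11.136402)/29.897285 = 0.069173
λ₂=(a−b·0.137)/D = (1.596927−11.136402·0.137)/29.897285 = 0.002383
w* = 0.069173·u + 0.002383·v:
  w_0 = 0.069173·2.9388 + 0.002383·17.0398 = 0.2439  (Chevron)
  w_1 = 0.069173·1.8779 + 0.002383·23.5471 = 0.1860  (Oracle)
  w_2 = 0.069173·0.2038 + 0.002383·13.8530 = 0.0471  (Intel)
  w_3 = 0.069173·2.2251 + 0.002383·14.7096 = 0.1890  (Kellogg)
  w_4 = 0.069173·1.5046 + 0.002383·15.3520 = 0.1407  (Exxon)
  w_5 = 0.069173·2.3862 + 0.002383·11.8816 = 0.1934  (Ford)
Σw_i=1.0000  μᵀw=0.1370
σ²=wᵀΣw=λ₁·μ_p+λ₂ = 0.069173·0.137 + 0.002383 = 0.011859 ≈ 0.0119

0.2439  0.1860  0.0471  0.1890  0.1407  0.1934


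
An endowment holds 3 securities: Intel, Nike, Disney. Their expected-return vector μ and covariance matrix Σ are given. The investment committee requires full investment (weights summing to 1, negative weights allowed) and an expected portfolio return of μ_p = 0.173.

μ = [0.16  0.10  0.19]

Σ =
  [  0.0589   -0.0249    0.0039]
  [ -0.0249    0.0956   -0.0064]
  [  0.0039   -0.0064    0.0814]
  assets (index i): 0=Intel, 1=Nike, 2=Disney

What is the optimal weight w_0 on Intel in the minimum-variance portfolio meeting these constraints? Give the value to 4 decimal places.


g=Σ⁻¹μ = [3.4501  2.1009  2.3340]
h=Σ⁻¹𝟙 = [23.5142  17.4235  12.5283]
a=μᵀg=1.205567  b=𝟙ᵀg=7.884993  c=𝟙ᵀh=53.465947  D=ac−b²=2.283657
λ₁=(c·0.173−b)/D = (53.465947·0.173−7.884993)/2.283657 = 0.597557
λ₂=(a−b·0.173)/D = (1.205567−7.884993·0.173)/2.283657 = -0.069422
w* = 0.597557·g + -0.069422·h:
  w_0 = 0.597557·3.4501 + -0.069422·23.5142 = 0.4292  (Intel)
  w_1 = 0.597557·2.1009 + -0.069422·17.4235 = 0.0458  (Nike)
  w_2 = 0.597557·2.3340 + -0.069422·12.5283 = 0.5250  (Disney)
Σw_i=1.0000  μᵀw=0.1730
σ²=wᵀΣw=λ₁·μ_p+λ₂ = 0.597557·0.173 + -0.069422 = 0.033955 ≈ 0.0340

0.4292


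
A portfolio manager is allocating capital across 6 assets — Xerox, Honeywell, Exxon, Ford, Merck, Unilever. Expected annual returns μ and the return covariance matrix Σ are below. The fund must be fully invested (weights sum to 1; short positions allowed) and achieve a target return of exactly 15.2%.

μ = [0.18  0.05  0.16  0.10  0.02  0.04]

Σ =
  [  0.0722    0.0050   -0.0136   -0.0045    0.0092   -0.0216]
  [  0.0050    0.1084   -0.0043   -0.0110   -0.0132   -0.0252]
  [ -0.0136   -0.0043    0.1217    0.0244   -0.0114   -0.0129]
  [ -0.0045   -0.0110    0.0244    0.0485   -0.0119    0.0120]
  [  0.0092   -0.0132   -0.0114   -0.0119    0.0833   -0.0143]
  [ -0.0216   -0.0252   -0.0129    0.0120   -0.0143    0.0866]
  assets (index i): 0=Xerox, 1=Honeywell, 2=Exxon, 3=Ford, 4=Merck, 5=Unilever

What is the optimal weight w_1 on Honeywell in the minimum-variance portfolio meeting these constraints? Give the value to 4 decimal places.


0.0269

g=Σ⁻¹μ = [3.2509  1.0327  1.6680  1.5214  0.7892  1.7412]
h=Σ⁻¹𝟙 = [20.6856  19.1639  11.8261  20.0709  21.5026  24.8144]
a=μᵀg=1.141251  b=𝟙ᵀg=10.003500  c=𝟙ᵀh=118.063471  D=ac−b²=34.670044
λ₁=(c·0.152−b)/D = (118.063471·0.152−10.003500)/34.670044 = 0.229078
λ₂=(a−b·0.152)/D = (1.141251−10.003500·0.152)/34.670044 = -0.010940
w* = 0.229078·g + -0.010940·h:
  w_0 = 0.229078·3.2509 + -0.010940·20.6856 = 0.5184  (Xerox)
  w_1 = 0.229078·1.0327 + -0.010940·19.1639 = 0.0269  (Honeywell)
  w_2 = 0.229078·1.6680 + -0.010940·11.8261 = 0.2527  (Exxon)
  w_3 = 0.229078·1.5214 + -0.010940·20.0709 = 0.1290  (Ford)
  w_4 = 0.229078·0.7892 + -0.010940·21.5026 = -0.0544  (Merck)
  w_5 = 0.229078·1.7412 + -0.010940·24.8144 = 0.1274  (Unilever)
Σw_i=1.0000  μᵀw=0.1520
σ²=wᵀΣw=λ₁·μ_p+λ₂ = 0.229078·0.152 + -0.010940 = 0.023880 ≈ 0.0239


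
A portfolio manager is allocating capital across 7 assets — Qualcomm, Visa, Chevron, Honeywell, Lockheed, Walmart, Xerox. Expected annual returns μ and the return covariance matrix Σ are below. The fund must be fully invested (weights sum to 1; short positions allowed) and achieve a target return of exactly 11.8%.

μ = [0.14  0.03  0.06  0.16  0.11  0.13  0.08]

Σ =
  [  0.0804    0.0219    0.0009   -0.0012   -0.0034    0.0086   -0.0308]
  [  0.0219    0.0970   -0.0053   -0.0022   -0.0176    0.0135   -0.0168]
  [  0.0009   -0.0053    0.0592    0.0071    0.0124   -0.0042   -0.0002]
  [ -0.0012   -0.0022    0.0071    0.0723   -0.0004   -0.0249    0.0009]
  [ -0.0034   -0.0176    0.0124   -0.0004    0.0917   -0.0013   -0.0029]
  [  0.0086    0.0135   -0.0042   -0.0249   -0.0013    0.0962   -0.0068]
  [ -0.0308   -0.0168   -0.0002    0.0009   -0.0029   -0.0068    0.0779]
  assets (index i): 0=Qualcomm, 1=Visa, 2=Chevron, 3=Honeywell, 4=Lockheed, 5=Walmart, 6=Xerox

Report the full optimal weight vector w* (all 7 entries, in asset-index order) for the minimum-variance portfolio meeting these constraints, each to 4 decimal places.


0.1935  0.0404  0.0643  0.2252  0.1170  0.1634  0.1960

g=Σ⁻¹μ = [2.4126  0.2063  0.5140  2.8963  1.3712  2.0545  2.2236]
h=Σ⁻¹𝟙 = [17.4448  12.0558  13.9355  17.7917  13.0161  14.2219  23.8904]
a=μᵀg=1.434019  b=𝟙ᵀg=11.678604  c=𝟙ᵀh=112.356244  D=ac−b²=24.731154
λ₁=(c·0.118−b)/D = (112.356244·0.118−11.678604)/24.731154 = 0.063864
λ₂=(a−b·0.118)/D = (1.434019−11.678604·0.118)/24.731154 = 0.002262
w* = 0.063864·g + 0.002262·h:
  w_0 = 0.063864·2.4126 + 0.002262·17.4448 = 0.1935  (Qualcomm)
  w_1 = 0.063864·0.2063 + 0.002262·12.0558 = 0.0404  (Visa)
  w_2 = 0.063864·0.5140 + 0.002262·13.9355 = 0.0643  (Chevron)
  w_3 = 0.063864·2.8963 + 0.002262·17.7917 = 0.2252  (Honeywell)
  w_4 = 0.063864·1.3712 + 0.002262·13.0161 = 0.1170  (Lockheed)
  w_5 = 0.063864·2.0545 + 0.002262·14.2219 = 0.1634  (Walmart)
  w_6 = 0.063864·2.2236 + 0.002262·23.8904 = 0.1960  (Xerox)
Σw_i=1.0000  μᵀw=0.1180
σ²=wᵀΣw=λ₁·μ_p+λ₂ = 0.063864·0.118 + 0.002262 = 0.009798 ≈ 0.0098


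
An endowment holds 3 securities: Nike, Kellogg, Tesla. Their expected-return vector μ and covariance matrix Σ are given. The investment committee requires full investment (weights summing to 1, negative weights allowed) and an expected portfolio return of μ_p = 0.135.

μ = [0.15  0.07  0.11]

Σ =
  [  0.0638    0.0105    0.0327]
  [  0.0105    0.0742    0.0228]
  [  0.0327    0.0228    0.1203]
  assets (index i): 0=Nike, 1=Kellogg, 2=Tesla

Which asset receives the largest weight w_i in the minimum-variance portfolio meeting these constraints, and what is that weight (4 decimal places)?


Nike (0.7777)

g=Σ⁻¹μ = [2.1424  0.5715  0.2237]
h=Σ⁻¹𝟙 = [12.4121  10.8341  2.8854]
a=μᵀg=0.385970  b=𝟙ᵀg=2.937586  c=𝟙ᵀh=26.131501  D=ac−b²=1.456566
λ₁=(c·0.135−b)/D = (26.131501·0.135−2.937586)/1.456566 = 0.405177
λ₂=(a−b·0.135)/D = (0.385970−2.937586·0.135)/1.456566 = -0.007280
w* = 0.405177·g + -0.007280·h:
  w_0 = 0.405177·2.1424 + -0.007280·12.4121 = 0.7777  (Nike)
  w_1 = 0.405177·0.5715 + -0.007280·10.8341 = 0.1527  (Kellogg)
  w_2 = 0.405177·0.2237 + -0.007280·2.8854 = 0.0696  (Tesla)
Σw_i=1.0000  μᵀw=0.1350
σ²=wᵀΣw=λ₁·μ_p+λ₂ = 0.405177·0.135 + -0.007280 = 0.047419 ≈ 0.0474


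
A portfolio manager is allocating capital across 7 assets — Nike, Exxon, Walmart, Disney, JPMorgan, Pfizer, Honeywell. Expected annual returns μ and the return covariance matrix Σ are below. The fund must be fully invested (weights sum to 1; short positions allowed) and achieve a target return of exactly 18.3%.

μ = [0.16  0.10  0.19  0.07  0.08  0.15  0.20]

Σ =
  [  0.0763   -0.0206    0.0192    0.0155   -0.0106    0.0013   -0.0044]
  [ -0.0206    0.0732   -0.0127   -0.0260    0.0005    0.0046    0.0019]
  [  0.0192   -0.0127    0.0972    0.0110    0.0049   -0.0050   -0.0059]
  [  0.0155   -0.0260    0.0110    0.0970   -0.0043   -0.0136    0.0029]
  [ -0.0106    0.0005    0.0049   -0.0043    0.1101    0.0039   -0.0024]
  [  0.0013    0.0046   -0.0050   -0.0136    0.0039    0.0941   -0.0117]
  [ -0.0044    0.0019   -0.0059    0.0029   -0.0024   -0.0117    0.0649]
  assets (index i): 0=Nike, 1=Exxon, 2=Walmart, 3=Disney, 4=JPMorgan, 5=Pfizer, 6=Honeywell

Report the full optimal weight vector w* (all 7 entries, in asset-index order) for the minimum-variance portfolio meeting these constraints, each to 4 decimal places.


g=Σ⁻¹μ = [2.3699  2.5024  1.9881  1.0137  0.9006  2.1162  3.7193]
h=Σ⁻¹𝟙 = [16.3885  23.7996  9.8104  14.7983  10.6173  13.8115  18.9358]
a=μᵀg=2.211468  b=𝟙ᵀg=14.610246  c=𝟙ᵀh=108.161365  D=ac−b²=25.736142
λ₁=(c·0.183−b)/D = (108.161365·0.183−14.610246)/25.736142 = 0.201401
λ₂=(a−b·0.183)/D = (2.211468−14.610246·0.183)/25.736142 = -0.017959
w* = 0.201401·g + -0.017959·h:
  w_0 = 0.201401·2.3699 + -0.017959·16.3885 = 0.1830  (Nike)
  w_1 = 0.201401·2.5024 + -0.017959·23.7996 = 0.0766  (Exxon)
  w_2 = 0.201401·1.9881 + -0.017959·9.8104 = 0.2242  (Walmart)
  w_3 = 0.201401·1.0137 + -0.017959·14.7983 = -0.0616  (Disney)
  w_4 = 0.201401·0.9006 + -0.017959·10.6173 = -0.0093  (JPMorgan)
  w_5 = 0.201401·2.1162 + -0.017959·13.8115 = 0.1782  (Pfizer)
  w_6 = 0.201401·3.7193 + -0.017959·18.9358 = 0.4090  (Honeywell)
Σw_i=1.0000  μᵀw=0.1830
σ²=wᵀΣw=λ₁·μ_p+λ₂ = 0.201401·0.183 + -0.017959 = 0.018897 ≈ 0.0189

0.1830  0.0766  0.2242  -0.0616  -0.0093  0.1782  0.4090


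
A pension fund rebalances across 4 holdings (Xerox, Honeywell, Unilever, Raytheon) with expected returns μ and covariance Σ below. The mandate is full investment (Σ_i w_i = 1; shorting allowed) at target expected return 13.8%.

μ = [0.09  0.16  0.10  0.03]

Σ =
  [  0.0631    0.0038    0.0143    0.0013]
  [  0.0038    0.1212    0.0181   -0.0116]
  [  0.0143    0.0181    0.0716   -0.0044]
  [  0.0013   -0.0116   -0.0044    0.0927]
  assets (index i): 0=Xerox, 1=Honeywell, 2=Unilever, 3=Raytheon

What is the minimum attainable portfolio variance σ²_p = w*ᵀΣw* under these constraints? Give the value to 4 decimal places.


g=Σ⁻¹μ = [1.1406  1.1983  0.8966  0.5001]
h=Σ⁻¹𝟙 = [12.8260  7.4683  10.2561  12.0290]
a=μᵀg=0.399059  b=𝟙ᵀg=3.735754  c=𝟙ᵀh=42.579424  D=ac−b²=3.035851
λ₁=(c·0.138−b)/D = (42.579424·0.138−3.735754)/3.035851 = 0.704978
λ₂=(a−b·0.138)/D = (0.399059−3.735754·0.138)/3.035851 = -0.038366
w* = 0.704978·g + -0.038366·h:
  w_0 = 0.704978·1.1406 + -0.038366·12.8260 = 0.3120  (Xerox)
  w_1 = 0.704978·1.1983 + -0.038366·7.4683 = 0.5583  (Honeywell)
  w_2 = 0.704978·0.8966 + -0.038366·10.2561 = 0.2386  (Unilever)
  w_3 = 0.704978·0.5001 + -0.038366·12.0290 = -0.1089  (Raytheon)
Σw_i=1.0000  μᵀw=0.1380
σ²=wᵀΣw=λ₁·μ_p+λ₂ = 0.704978·0.138 + -0.038366 = 0.058920 ≈ 0.0589

0.0589


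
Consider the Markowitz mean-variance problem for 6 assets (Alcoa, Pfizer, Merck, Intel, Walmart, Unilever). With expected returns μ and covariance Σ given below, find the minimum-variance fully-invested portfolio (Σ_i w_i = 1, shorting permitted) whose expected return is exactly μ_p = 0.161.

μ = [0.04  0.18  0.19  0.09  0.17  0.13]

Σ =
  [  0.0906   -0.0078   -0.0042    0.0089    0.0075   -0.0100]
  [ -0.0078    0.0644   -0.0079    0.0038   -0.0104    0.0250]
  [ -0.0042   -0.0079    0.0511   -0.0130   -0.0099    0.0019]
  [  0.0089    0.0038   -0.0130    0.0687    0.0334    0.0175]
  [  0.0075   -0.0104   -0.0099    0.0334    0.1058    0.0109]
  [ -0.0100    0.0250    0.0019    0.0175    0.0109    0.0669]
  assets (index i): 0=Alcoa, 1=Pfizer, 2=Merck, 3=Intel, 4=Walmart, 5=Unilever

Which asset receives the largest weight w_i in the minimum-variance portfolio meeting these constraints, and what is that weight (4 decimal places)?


Merck (0.3782)

g=Σ⁻¹μ = [0.7222  3.8292  5.0271  0.9592  2.1117  -0.1176]
h=Σ⁻¹𝟙 = [12.5973  19.6687  28.2236  11.7477  8.9980  4.1400]
a=μᵀg=2.103333  b=𝟙ᵀg=12.531891  c=𝟙ᵀh=85.375284  D=ac−b²=22.524339
λ₁=(c·0.161−b)/D = (85.375284·0.161−12.531891)/22.524339 = 0.053876
λ₂=(a−b·0.161)/D = (2.103333−12.531891·0.161)/22.524339 = 0.003805
w* = 0.053876·g + 0.003805·h:
  w_0 = 0.053876·0.7222 + 0.003805·12.5973 = 0.0868  (Alcoa)
  w_1 = 0.053876·3.8292 + 0.003805·19.6687 = 0.2811  (Pfizer)
  w_2 = 0.053876·5.0271 + 0.003805·28.2236 = 0.3782  (Merck)
  w_3 = 0.053876·0.9592 + 0.003805·11.7477 = 0.0964  (Intel)
  w_4 = 0.053876·2.1117 + 0.003805·8.9980 = 0.1480  (Walmart)
  w_5 = 0.053876·-0.1176 + 0.003805·4.1400 = 0.0094  (Unilever)
Σw_i=1.0000  μᵀw=0.1610
σ²=wᵀΣw=λ₁·μ_p+λ₂ = 0.053876·0.161 + 0.003805 = 0.012479 ≈ 0.0125


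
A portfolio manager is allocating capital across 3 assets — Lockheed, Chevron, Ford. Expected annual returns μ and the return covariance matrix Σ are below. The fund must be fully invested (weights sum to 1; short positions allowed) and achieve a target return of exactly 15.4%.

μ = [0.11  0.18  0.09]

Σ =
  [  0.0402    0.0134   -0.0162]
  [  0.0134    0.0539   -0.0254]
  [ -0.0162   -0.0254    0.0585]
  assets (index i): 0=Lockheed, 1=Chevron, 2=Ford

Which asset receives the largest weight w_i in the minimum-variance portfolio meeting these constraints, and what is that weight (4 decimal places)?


Chevron (0.7083)

u=Σ⁻¹μ = [2.9450  4.6728  4.3828]
v=Σ⁻¹𝟙 = [30.6011  28.9090  38.1201]
a=μᵀu=1.559498  b=𝟙ᵀu=12.000558  c=𝟙ᵀv=97.630266  D=ac−b²=8.240797
λ₁=(c·0.154−b)/D = (97.630266·0.154−12.000558)/8.240797 = 0.368229
λ₂=(a−b·0.154)/D = (1.559498−12.000558·0.154)/8.240797 = -0.035019
w* = 0.368229·u + -0.035019·v:
  w_0 = 0.368229·2.9450 + -0.035019·30.6011 = 0.0128  (Lockheed)
  w_1 = 0.368229·4.6728 + -0.035019·28.9090 = 0.7083  (Chevron)
  w_2 = 0.368229·4.3828 + -0.035019·38.1201 = 0.2789  (Ford)
Σw_i=1.0000  μᵀw=0.1540
σ²=wᵀΣw=λ₁·μ_p+λ₂ = 0.368229·0.154 + -0.035019 = 0.021688 ≈ 0.0217


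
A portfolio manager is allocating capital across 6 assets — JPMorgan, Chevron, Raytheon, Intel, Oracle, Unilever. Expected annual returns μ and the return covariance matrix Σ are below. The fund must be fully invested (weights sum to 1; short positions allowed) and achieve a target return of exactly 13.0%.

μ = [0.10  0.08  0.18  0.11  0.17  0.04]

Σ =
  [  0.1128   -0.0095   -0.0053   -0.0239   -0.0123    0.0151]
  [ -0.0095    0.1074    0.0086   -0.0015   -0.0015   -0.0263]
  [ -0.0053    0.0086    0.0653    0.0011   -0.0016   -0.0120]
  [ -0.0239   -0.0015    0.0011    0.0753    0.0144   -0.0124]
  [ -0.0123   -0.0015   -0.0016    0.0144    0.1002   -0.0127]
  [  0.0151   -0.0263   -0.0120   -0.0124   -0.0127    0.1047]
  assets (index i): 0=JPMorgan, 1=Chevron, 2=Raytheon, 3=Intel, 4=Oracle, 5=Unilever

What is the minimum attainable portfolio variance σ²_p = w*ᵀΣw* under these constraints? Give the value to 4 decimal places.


u=Σ⁻¹μ = [1.5256  0.9809  2.9839  1.7634  1.8427  1.1828]
v=Σ⁻¹𝟙 = [13.7376  13.5854  17.6641  18.1551  11.6428  16.5694]
a=μᵀu=1.322678  b=𝟙ᵀu=10.279236  c=𝟙ᵀv=91.354299  D=ac−b²=15.169628
λ₁=(c·0.130−b)/D = (91.354299·0.130−10.279236)/15.169628 = 0.105264
λ₂=(a−b·0.130)/D = (1.322678−10.279236·0.130)/15.169628 = -0.000898
w* = 0.105264·u + -0.000898·v:
  w_0 = 0.105264·1.5256 + -0.000898·13.7376 = 0.1483  (JPMorgan)
  w_1 = 0.105264·0.9809 + -0.000898·13.5854 = 0.0911  (Chevron)
  w_2 = 0.105264·2.9839 + -0.000898·17.6641 = 0.2982  (Raytheon)
  w_3 = 0.105264·1.7634 + -0.000898·18.1551 = 0.1693  (Intel)
  w_4 = 0.105264·1.8427 + -0.000898·11.6428 = 0.1835  (Oracle)
  w_5 = 0.105264·1.1828 + -0.000898·16.5694 = 0.1096  (Unilever)
Σw_i=1.0000  μᵀw=0.1300
σ²=wᵀΣw=λ₁·μ_p+λ₂ = 0.105264·0.130 + -0.000898 = 0.012786 ≈ 0.0128

0.0128


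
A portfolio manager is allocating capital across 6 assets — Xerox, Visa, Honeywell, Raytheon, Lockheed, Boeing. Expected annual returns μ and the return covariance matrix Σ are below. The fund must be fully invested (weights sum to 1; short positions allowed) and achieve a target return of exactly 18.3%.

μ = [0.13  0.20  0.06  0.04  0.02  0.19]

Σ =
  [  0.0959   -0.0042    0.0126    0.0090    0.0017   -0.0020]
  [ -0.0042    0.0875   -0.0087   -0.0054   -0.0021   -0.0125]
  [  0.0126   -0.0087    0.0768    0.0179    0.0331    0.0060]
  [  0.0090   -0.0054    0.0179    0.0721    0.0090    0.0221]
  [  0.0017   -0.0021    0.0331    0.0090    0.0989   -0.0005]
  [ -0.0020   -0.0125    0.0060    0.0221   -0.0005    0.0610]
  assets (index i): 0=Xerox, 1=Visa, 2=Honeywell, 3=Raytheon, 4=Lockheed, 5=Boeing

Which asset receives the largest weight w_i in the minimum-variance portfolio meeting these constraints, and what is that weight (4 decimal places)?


Boeing (0.4664)

u=Σ⁻¹μ = [1.5528  2.9528  0.6987  -0.8312  0.1003  4.0040]
v=Σ⁻¹𝟙 = [9.8331  15.6124  7.2949  5.8216  7.3892  17.1490]
a=μᵀu=1.563870  b=𝟙ᵀu=8.477431  c=𝟙ᵀv=63.100135  D=ac−b²=26.813553
λ₁=(c·0.183−b)/D = (63.100135·0.183−8.477431)/26.813553 = 0.114490
λ₂=(a−b·0.183)/D = (1.563870−8.477431·0.183)/26.813553 = 0.000466
w* = 0.114490·u + 0.000466·v:
  w_0 = 0.114490·1.5528 + 0.000466·9.8331 = 0.1824  (Xerox)
  w_1 = 0.114490·2.9528 + 0.000466·15.6124 = 0.3453  (Visa)
  w_2 = 0.114490·0.6987 + 0.000466·7.2949 = 0.0834  (Honeywell)
  w_3 = 0.114490·-0.8312 + 0.000466·5.8216 = -0.0924  (Raytheon)
  w_4 = 0.114490·0.1003 + 0.000466·7.3892 = 0.0149  (Lockheed)
  w_5 = 0.114490·4.0040 + 0.000466·17.1490 = 0.4664  (Boeing)
Σw_i=1.0000  μᵀw=0.1830
σ²=wᵀΣw=λ₁·μ_p+λ₂ = 0.114490·0.183 + 0.000466 = 0.021418 ≈ 0.0214


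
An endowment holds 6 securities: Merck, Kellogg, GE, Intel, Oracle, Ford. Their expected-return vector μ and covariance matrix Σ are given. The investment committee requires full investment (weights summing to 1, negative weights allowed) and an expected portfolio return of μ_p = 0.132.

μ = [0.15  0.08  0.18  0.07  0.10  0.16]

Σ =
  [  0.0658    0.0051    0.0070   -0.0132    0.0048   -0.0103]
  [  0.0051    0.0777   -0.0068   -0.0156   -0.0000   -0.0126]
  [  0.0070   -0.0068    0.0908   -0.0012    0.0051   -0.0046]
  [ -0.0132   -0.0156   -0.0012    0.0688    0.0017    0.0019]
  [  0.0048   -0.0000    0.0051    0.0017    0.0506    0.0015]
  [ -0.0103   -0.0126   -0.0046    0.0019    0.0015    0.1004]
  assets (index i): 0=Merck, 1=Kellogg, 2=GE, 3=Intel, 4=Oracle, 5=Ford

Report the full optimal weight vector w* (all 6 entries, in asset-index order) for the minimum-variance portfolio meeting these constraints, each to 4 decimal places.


x=Σ⁻¹μ = [2.5305  1.7470  1.9698  1.8403  1.4134  2.1068]
y=Σ⁻¹𝟙 = [17.9308  19.3292  11.1935  21.7740  15.7845  14.0904]
a=μᵀx=1.481155  b=𝟙ᵀx=11.607882  c=𝟙ᵀy=100.102415  D=ac−b²=13.524310
λ₁=(c·0.132−b)/D = (100.102415·0.132−11.607882)/13.524310 = 0.118722
λ₂=(a−b·0.132)/D = (1.481155−11.607882·0.132)/13.524310 = -0.003777
w* = 0.118722·x + -0.003777·y:
  w_0 = 0.118722·2.5305 + -0.003777·17.9308 = 0.2327  (Merck)
  w_1 = 0.118722·1.7470 + -0.003777·19.3292 = 0.1344  (Kellogg)
  w_2 = 0.118722·1.9698 + -0.003777·11.1935 = 0.1916  (GE)
  w_3 = 0.118722·1.8403 + -0.003777·21.7740 = 0.1362  (Intel)
  w_4 = 0.118722·1.4134 + -0.003777·15.7845 = 0.1082  (Oracle)
  w_5 = 0.118722·2.1068 + -0.003777·14.0904 = 0.1969  (Ford)
Σw_i=1.0000  μᵀw=0.1320
σ²=wᵀΣw=λ₁·μ_p+λ₂ = 0.118722·0.132 + -0.003777 = 0.011894 ≈ 0.0119

0.2327  0.1344  0.1916  0.1362  0.1082  0.1969


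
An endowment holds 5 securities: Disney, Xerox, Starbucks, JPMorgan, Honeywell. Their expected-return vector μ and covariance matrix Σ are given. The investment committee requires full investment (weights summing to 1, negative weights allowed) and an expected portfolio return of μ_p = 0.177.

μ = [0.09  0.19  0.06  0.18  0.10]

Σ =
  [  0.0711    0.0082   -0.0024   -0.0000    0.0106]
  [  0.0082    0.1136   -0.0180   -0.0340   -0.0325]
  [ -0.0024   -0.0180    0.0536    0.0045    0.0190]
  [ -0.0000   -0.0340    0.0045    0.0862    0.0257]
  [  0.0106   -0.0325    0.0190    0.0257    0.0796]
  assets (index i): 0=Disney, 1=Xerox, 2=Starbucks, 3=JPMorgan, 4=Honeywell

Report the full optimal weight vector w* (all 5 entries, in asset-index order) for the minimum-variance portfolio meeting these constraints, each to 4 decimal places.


u=Σ⁻¹μ = [0.8060  3.0324  1.5463  2.8790  1.0884]
v=Σ⁻¹𝟙 = [11.3762  18.3097  20.9866  15.1571  8.6205]
a=μᵀu=1.368552  b=𝟙ᵀu=9.352232  c=𝟙ᵀv=74.450158  D=ac−b²=14.424668
λ₁=(c·0.177−b)/D = (74.450158·0.177−9.352232)/14.424668 = 0.265202
λ₂=(a−b·0.177)/D = (1.368552−9.352232·0.177)/14.424668 = -0.019882
w* = 0.265202·u + -0.019882·v:
  w_0 = 0.265202·0.8060 + -0.019882·11.3762 = -0.0124  (Disney)
  w_1 = 0.265202·3.0324 + -0.019882·18.3097 = 0.4402  (Xerox)
  w_2 = 0.265202·1.5463 + -0.019882·20.9866 = -0.0072  (Starbucks)
  w_3 = 0.265202·2.8790 + -0.019882·15.1571 = 0.4622  (JPMorgan)
  w_4 = 0.265202·1.0884 + -0.019882·8.6205 = 0.1173  (Honeywell)
Σw_i=1.0000  μᵀw=0.1770
σ²=wᵀΣw=λ₁·μ_p+λ₂ = 0.265202·0.177 + -0.019882 = 0.027059 ≈ 0.0271

-0.0124  0.4402  -0.0072  0.4622  0.1173


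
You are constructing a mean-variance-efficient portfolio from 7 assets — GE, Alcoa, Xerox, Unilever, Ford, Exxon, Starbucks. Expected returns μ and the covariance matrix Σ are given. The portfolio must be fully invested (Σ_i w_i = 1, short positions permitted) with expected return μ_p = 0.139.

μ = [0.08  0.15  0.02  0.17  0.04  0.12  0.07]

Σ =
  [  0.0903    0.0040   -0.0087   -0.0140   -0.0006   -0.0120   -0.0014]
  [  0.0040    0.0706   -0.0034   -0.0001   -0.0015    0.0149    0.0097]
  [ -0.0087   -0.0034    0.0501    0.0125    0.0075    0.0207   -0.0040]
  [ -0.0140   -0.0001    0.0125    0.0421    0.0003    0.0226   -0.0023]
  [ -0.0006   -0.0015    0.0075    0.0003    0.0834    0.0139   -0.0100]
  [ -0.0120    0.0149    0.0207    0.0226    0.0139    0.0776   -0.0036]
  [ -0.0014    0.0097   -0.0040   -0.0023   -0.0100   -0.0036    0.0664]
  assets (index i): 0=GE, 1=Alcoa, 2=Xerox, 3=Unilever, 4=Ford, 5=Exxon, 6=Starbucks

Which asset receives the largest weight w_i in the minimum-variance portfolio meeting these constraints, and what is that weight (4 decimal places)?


Unilever (0.5018)

g=Σ⁻¹μ = [1.5207  1.8703  -0.4344  4.6712  0.6545  0.1095  1.0532]
h=Σ⁻¹𝟙 = [16.4045  12.0037  16.8980  25.1994  12.8447  -0.2186  17.4660]
a=μᵀg=1.300658  b=𝟙ᵀg=9.444955  c=𝟙ᵀh=100.597801  D=ac−b²=41.636128
λ₁=(c·0.139−b)/D = (100.597801·0.139−9.444955)/41.636128 = 0.108995
λ₂=(a−b·0.139)/D = (1.300658−9.444955·0.139)/41.636128 = -0.000293
w* = 0.108995·g + -0.000293·h:
  w_0 = 0.108995·1.5207 + -0.000293·16.4045 = 0.1609  (GE)
  w_1 = 0.108995·1.8703 + -0.000293·12.0037 = 0.2003  (Alcoa)
  w_2 = 0.108995·-0.4344 + -0.000293·16.8980 = -0.0523  (Xerox)
  w_3 = 0.108995·4.6712 + -0.000293·25.1994 = 0.5018  (Unilever)
  w_4 = 0.108995·0.6545 + -0.000293·12.8447 = 0.0676  (Ford)
  w_5 = 0.108995·0.1095 + -0.000293·-0.2186 = 0.0120  (Exxon)
  w_6 = 0.108995·1.0532 + -0.000293·17.4660 = 0.1097  (Starbucks)
Σw_i=1.0000  μᵀw=0.1390
σ²=wᵀΣw=λ₁·μ_p+λ₂ = 0.108995·0.139 + -0.000293 = 0.014858 ≈ 0.0149


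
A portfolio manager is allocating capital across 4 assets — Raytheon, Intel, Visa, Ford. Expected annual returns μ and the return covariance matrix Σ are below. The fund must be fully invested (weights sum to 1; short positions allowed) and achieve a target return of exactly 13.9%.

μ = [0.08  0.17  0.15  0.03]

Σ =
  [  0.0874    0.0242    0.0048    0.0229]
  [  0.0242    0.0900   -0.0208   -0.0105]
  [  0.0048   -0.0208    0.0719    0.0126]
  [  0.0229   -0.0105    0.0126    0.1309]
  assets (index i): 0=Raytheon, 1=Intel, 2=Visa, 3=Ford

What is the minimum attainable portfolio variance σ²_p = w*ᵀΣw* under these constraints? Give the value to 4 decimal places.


0.0242

x=Σ⁻¹μ = [0.0132  2.5502  2.7946  0.1624]
y=Σ⁻¹𝟙 = [4.8860  14.3804  16.6316  6.3373]
a=μᵀx=0.858649  b=𝟙ᵀx=5.520403  c=𝟙ᵀy=42.235256  D=ac−b²=5.790405
λ₁=(c·0.139−b)/D = (42.235256·0.139−5.520403)/5.790405 = 0.060496
λ₂=(a−b·0.139)/D = (0.858649−5.520403·0.139)/5.790405 = 0.015770
w* = 0.060496·x + 0.015770·y:
  w_0 = 0.060496·0.0132 + 0.015770·4.8860 = 0.0778  (Raytheon)
  w_1 = 0.060496·2.5502 + 0.015770·14.3804 = 0.3810  (Intel)
  w_2 = 0.060496·2.7946 + 0.015770·16.6316 = 0.4313  (Visa)
  w_3 = 0.060496·0.1624 + 0.015770·6.3373 = 0.1098  (Ford)
Σw_i=1.0000  μᵀw=0.1390
σ²=wᵀΣw=λ₁·μ_p+λ₂ = 0.060496·0.139 + 0.015770 = 0.024179 ≈ 0.0242


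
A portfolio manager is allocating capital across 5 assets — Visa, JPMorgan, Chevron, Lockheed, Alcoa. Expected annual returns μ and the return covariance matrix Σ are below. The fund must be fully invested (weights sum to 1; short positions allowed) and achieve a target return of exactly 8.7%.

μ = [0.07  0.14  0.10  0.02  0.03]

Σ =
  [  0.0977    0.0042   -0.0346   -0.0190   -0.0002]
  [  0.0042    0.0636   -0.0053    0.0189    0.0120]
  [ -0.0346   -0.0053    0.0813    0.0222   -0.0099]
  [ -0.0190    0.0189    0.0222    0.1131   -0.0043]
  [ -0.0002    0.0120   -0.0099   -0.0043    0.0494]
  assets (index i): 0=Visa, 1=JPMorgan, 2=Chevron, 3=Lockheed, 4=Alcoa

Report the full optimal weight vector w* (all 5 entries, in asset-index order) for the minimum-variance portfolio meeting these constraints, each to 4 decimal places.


0.2303  0.2394  0.3097  0.0226  0.1980

p=Σ⁻¹μ = [1.2802  2.3248  2.0853  -0.3895  0.4318]
q=Σ⁻¹𝟙 = [18.9662  9.9118  21.9120  6.9415  22.9075]
a=μᵀp=0.628777  b=𝟙ᵀp=5.732541  c=𝟙ᵀq=80.638919  D=ac−b²=17.841883
λ₁=(c·0.087−b)/D = (80.638919·0.087−5.732541)/17.841883 = 0.071912
λ₂=(a−b·0.087)/D = (0.628777−5.732541·0.087)/17.841883 = 0.007289
w* = 0.071912·p + 0.007289·q:
  w_0 = 0.071912·1.2802 + 0.007289·18.9662 = 0.2303  (Visa)
  w_1 = 0.071912·2.3248 + 0.007289·9.9118 = 0.2394  (JPMorgan)
  w_2 = 0.071912·2.0853 + 0.007289·21.9120 = 0.3097  (Chevron)
  w_3 = 0.071912·-0.3895 + 0.007289·6.9415 = 0.0226  (Lockheed)
  w_4 = 0.071912·0.4318 + 0.007289·22.9075 = 0.1980  (Alcoa)
Σw_i=1.0000  μᵀw=0.0870
σ²=wᵀΣw=λ₁·μ_p+λ₂ = 0.071912·0.087 + 0.007289 = 0.013545 ≈ 0.0135


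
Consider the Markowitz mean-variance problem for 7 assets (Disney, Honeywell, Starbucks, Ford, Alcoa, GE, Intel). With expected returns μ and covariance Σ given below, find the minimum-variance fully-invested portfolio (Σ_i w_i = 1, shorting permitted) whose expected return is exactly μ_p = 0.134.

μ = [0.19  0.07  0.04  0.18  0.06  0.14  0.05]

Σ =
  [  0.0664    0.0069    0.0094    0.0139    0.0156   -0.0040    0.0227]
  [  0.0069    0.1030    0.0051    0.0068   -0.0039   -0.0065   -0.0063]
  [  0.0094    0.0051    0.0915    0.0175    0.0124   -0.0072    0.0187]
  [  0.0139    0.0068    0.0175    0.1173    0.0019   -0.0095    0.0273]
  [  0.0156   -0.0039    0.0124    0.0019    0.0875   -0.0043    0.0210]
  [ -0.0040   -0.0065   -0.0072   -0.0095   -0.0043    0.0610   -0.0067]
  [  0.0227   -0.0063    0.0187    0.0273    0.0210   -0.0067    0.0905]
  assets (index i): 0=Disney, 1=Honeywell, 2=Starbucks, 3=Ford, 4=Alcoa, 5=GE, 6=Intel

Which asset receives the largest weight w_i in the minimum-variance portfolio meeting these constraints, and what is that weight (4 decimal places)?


GE (0.3349)

x=Σ⁻¹μ = [2.6974  0.5585  0.0948  1.4891  0.4271  2.7554  -0.4492]
y=Σ⁻¹𝟙 = [8.9261  10.3542  7.6053  5.9799  8.7654  21.1537  5.6883]
a=μᵀx=1.212364  b=𝟙ᵀx=7.573210  c=𝟙ᵀy=68.472938  D=ac−b²=25.660608
λ₁=(c·0.134−b)/D = (68.472938·0.134−7.573210)/25.660608 = 0.062437
λ₂=(a−b·0.134)/D = (1.212364−7.573210·0.134)/25.660608 = 0.007699
w* = 0.062437·x + 0.007699·y:
  w_0 = 0.062437·2.6974 + 0.007699·8.9261 = 0.2371  (Disney)
  w_1 = 0.062437·0.5585 + 0.007699·10.3542 = 0.1146  (Honeywell)
  w_2 = 0.062437·0.0948 + 0.007699·7.6053 = 0.0645  (Starbucks)
  w_3 = 0.062437·1.4891 + 0.007699·5.9799 = 0.1390  (Ford)
  w_4 = 0.062437·0.4271 + 0.007699·8.7654 = 0.0942  (Alcoa)
  w_5 = 0.062437·2.7554 + 0.007699·21.1537 = 0.3349  (GE)
  w_6 = 0.062437·-0.4492 + 0.007699·5.6883 = 0.0157  (Intel)
Σw_i=1.0000  μᵀw=0.1340
σ²=wᵀΣw=λ₁·μ_p+λ₂ = 0.062437·0.134 + 0.007699 = 0.016065 ≈ 0.0161


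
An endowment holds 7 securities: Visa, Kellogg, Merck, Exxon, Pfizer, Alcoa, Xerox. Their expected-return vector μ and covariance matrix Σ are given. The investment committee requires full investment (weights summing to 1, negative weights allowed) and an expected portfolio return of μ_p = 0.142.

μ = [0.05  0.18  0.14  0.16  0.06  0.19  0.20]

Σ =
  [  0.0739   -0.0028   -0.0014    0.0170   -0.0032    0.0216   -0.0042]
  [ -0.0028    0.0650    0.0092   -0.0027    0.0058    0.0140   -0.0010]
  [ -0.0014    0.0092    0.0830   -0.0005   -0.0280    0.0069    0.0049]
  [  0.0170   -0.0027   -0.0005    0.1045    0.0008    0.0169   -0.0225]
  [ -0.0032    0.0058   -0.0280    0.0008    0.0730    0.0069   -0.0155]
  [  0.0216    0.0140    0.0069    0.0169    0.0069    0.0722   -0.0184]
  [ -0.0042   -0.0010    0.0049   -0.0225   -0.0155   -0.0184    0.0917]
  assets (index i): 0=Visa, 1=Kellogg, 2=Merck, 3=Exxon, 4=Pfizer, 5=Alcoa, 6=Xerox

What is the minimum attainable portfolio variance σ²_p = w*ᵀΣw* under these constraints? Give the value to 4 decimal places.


0.0104

g=Σ⁻¹μ = [-0.0768  1.9977  1.6820  1.9334  1.7747  2.3388  3.3531]
h=Σ⁻¹𝟙 = [11.9429  10.6997  17.3228  10.7374  23.2119  6.5334  18.5122]
a=μᵀg=2.122025  b=𝟙ᵀg=13.002763  c=𝟙ᵀh=98.960303  D=ac−b²=40.924409
λ₁=(c·0.142−b)/D = (98.960303·0.142−13.002763)/40.924409 = 0.025647
λ₂=(a−b·0.142)/D = (2.122025−13.002763·0.142)/40.924409 = 0.006735
w* = 0.025647·g + 0.006735·h:
  w_0 = 0.025647·-0.0768 + 0.006735·11.9429 = 0.0785  (Visa)
  w_1 = 0.025647·1.9977 + 0.006735·10.6997 = 0.1233  (Kellogg)
  w_2 = 0.025647·1.6820 + 0.006735·17.3228 = 0.1598  (Merck)
  w_3 = 0.025647·1.9334 + 0.006735·10.7374 = 0.1219  (Exxon)
  w_4 = 0.025647·1.7747 + 0.006735·23.2119 = 0.2019  (Pfizer)
  w_5 = 0.025647·2.3388 + 0.006735·6.5334 = 0.1040  (Alcoa)
  w_6 = 0.025647·3.3531 + 0.006735·18.5122 = 0.2107  (Xerox)
Σw_i=1.0000  μᵀw=0.1420
σ²=wᵀΣw=λ₁·μ_p+λ₂ = 0.025647·0.142 + 0.006735 = 0.010377 ≈ 0.0104
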